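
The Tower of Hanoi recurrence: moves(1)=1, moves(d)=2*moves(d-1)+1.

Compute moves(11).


moves(11) = 2 * moves(10) + 1
moves(10) = 2 * moves(9) + 1
moves(9) = 2 * moves(8) + 1
moves(8) = 2 * moves(7) + 1
moves(7) = 2 * moves(6) + 1
moves(6) = 2 * moves(5) + 1
moves(5) = 2 * moves(4) + 1
moves(4) = 2 * moves(3) + 1
moves(3) = 2 * moves(2) + 1
moves(2) = 2 * moves(1) + 1
moves(1) = 1  (base case)
moves(2) = 2 * 1 + 1 = 3
moves(3) = 2 * 3 + 1 = 7
moves(4) = 2 * 7 + 1 = 15
moves(5) = 2 * 15 + 1 = 31
moves(6) = 2 * 31 + 1 = 63
moves(7) = 2 * 63 + 1 = 127
moves(8) = 2 * 127 + 1 = 255
moves(9) = 2 * 255 + 1 = 511
moves(10) = 2 * 511 + 1 = 1023
moves(11) = 2 * 1023 + 1 = 2047

2047


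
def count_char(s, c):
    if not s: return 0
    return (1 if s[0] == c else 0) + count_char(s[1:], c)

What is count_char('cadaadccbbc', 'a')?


s[0]='c' != 'a' -> 0
s[0]='a' == 'a' -> 1
s[0]='d' != 'a' -> 0
s[0]='a' == 'a' -> 1
s[0]='a' == 'a' -> 1
s[0]='d' != 'a' -> 0
s[0]='c' != 'a' -> 0
s[0]='c' != 'a' -> 0
s[0]='b' != 'a' -> 0
s[0]='b' != 'a' -> 0
s[0]='c' != 'a' -> 0
Sum: 0 + 1 + 0 + 1 + 1 + 0 + 0 + 0 + 0 + 0 + 0 = 3

3


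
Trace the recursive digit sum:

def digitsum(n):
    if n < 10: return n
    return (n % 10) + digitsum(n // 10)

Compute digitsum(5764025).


digitsum(5764025) = 5 + digitsum(576402)
digitsum(576402) = 2 + digitsum(57640)
digitsum(57640) = 0 + digitsum(5764)
digitsum(5764) = 4 + digitsum(576)
digitsum(576) = 6 + digitsum(57)
digitsum(57) = 7 + digitsum(5)
digitsum(5) = 5  (base case)
Total: 5 + 2 + 0 + 4 + 6 + 7 + 5 = 29

29


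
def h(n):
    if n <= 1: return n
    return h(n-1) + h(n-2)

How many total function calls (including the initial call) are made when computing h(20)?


Let C(n) = total calls for h(n)
C(0) = 1, C(1) = 1
C(2) = 1 + C(1) + C(0) = 1 + 1 + 1 = 3
C(3) = 1 + C(2) + C(1) = 1 + 3 + 1 = 5
C(4) = 1 + C(3) + C(2) = 1 + 5 + 3 = 9
C(5) = 1 + C(4) + C(3) = 1 + 9 + 5 = 15
C(6) = 1 + C(5) + C(4) = 1 + 15 + 9 = 25
C(7) = 1 + C(6) + C(5) = 1 + 25 + 15 = 41
C(8) = 1 + C(7) + C(6) = 1 + 41 + 25 = 67
C(9) = 1 + C(8) + C(7) = 1 + 67 + 41 = 109
C(10) = 1 + C(9) + C(8) = 1 + 109 + 67 = 177
C(11) = 1 + C(10) + C(9) = 1 + 177 + 109 = 287
C(12) = 1 + C(11) + C(10) = 1 + 287 + 177 = 465
C(13) = 1 + C(12) + C(11) = 1 + 465 + 287 = 753
C(14) = 1 + C(13) + C(12) = 1 + 753 + 465 = 1219
C(15) = 1 + C(14) + C(13) = 1 + 1219 + 753 = 1973
C(16) = 1 + C(15) + C(14) = 1 + 1973 + 1219 = 3193
C(17) = 1 + C(16) + C(15) = 1 + 3193 + 1973 = 5167
C(18) = 1 + C(17) + C(16) = 1 + 5167 + 3193 = 8361
C(19) = 1 + C(18) + C(17) = 1 + 8361 + 5167 = 13529
C(20) = 1 + C(19) + C(18) = 1 + 13529 + 8361 = 21891

21891


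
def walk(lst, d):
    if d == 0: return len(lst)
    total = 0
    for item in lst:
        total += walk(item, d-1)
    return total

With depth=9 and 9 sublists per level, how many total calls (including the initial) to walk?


At depth 0 (root): 1 call
At depth 1: each of 1 parents calls walk on 9 children = 9 calls
At depth 2: each of 9 parents calls walk on 9 children = 81 calls
At depth 3: each of 81 parents calls walk on 9 children = 729 calls
At depth 4: each of 729 parents calls walk on 9 children = 6561 calls
At depth 5: each of 6561 parents calls walk on 9 children = 59049 calls
At depth 6: each of 59049 parents calls walk on 9 children = 531441 calls
At depth 7: each of 531441 parents calls walk on 9 children = 4782969 calls
At depth 8: each of 4782969 parents calls walk on 9 children = 43046721 calls
At depth 9: each of 43046721 parents calls walk on 9 children = 387420489 calls
Total: 1 + 9 + 81 + 729 + 6561 + 59049 + 531441 + 4782969 + 43046721 + 387420489 = 435848050

435848050


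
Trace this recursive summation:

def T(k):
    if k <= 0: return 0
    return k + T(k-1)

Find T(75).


T(75)
= 75 + 74 + 73 + 72 + 71 + 70 + 69 + 68 + 67 + 66 + 65 + 64 + 63 + 62 + 61 + 60 + 59 + 58 + 57 + 56 + 55 + 54 + 53 + 52 + 51 + 50 + 49 + 48 + 47 + 46 + 45 + 44 + 43 + 42 + 41 + 40 + 39 + 38 + 37 + 36 + 35 + 34 + 33 + 32 + 31 + 30 + 29 + 28 + 27 + 26 + 25 + 24 + 23 + 22 + 21 + 20 + 19 + 18 + 17 + 16 + 15 + 14 + 13 + 12 + 11 + 10 + 9 + 8 + 7 + 6 + 5 + 4 + 3 + 2 + 1 + T(0)
= 75 + 74 + 73 + 72 + 71 + 70 + 69 + 68 + 67 + 66 + 65 + 64 + 63 + 62 + 61 + 60 + 59 + 58 + 57 + 56 + 55 + 54 + 53 + 52 + 51 + 50 + 49 + 48 + 47 + 46 + 45 + 44 + 43 + 42 + 41 + 40 + 39 + 38 + 37 + 36 + 35 + 34 + 33 + 32 + 31 + 30 + 29 + 28 + 27 + 26 + 25 + 24 + 23 + 22 + 21 + 20 + 19 + 18 + 17 + 16 + 15 + 14 + 13 + 12 + 11 + 10 + 9 + 8 + 7 + 6 + 5 + 4 + 3 + 2 + 1 + 0
= 2850

2850


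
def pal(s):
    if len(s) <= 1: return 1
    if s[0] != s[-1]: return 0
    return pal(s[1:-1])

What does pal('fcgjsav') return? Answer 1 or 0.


pal('fcgjsav'): s[0]='f' != s[-1]='v' -> return 0
Result: 0 (not a palindrome)

0


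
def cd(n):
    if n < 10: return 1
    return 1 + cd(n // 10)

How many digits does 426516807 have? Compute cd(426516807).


cd(426516807) = 1 + cd(42651680)
cd(42651680) = 1 + cd(4265168)
cd(4265168) = 1 + cd(426516)
cd(426516) = 1 + cd(42651)
cd(42651) = 1 + cd(4265)
cd(4265) = 1 + cd(426)
cd(426) = 1 + cd(42)
cd(42) = 1 + cd(4)
cd(4) = 1  (base case: 4 < 10)
Unwinding: 1 + 1 + 1 + 1 + 1 + 1 + 1 + 1 + 1 = 9

9


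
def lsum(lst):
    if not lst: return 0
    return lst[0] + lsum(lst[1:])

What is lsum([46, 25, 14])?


lsum([46, 25, 14]) = 46 + lsum([25, 14])
lsum([25, 14]) = 25 + lsum([14])
lsum([14]) = 14 + lsum([])
lsum([]) = 0  (base case)
Total: 46 + 25 + 14 + 0 = 85

85


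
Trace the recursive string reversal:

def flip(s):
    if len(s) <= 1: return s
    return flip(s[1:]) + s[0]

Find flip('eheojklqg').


flip('eheojklqg') = flip('heojklqg') + 'e'
flip('heojklqg') = flip('eojklqg') + 'h'
flip('eojklqg') = flip('ojklqg') + 'e'
flip('ojklqg') = flip('jklqg') + 'o'
flip('jklqg') = flip('klqg') + 'j'
flip('klqg') = flip('lqg') + 'k'
flip('lqg') = flip('qg') + 'l'
flip('qg') = flip('g') + 'q'
flip('g') = 'g'  (base case)
Concatenating: 'g' + 'q' + 'l' + 'k' + 'j' + 'o' + 'e' + 'h' + 'e' = 'gqlkjoehe'

gqlkjoehe


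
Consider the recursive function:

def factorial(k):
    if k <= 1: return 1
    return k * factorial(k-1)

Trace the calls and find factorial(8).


factorial(8)
= 8 * factorial(7)
= 8 * 7 * factorial(6)
= 8 * 7 * 6 * factorial(5)
= 8 * 7 * 6 * 5 * factorial(4)
= 8 * 7 * 6 * 5 * 4 * factorial(3)
= 8 * 7 * 6 * 5 * 4 * 3 * factorial(2)
= 8 * 7 * 6 * 5 * 4 * 3 * 2 * factorial(1)
= 8 * 7 * 6 * 5 * 4 * 3 * 2 * 1
= 40320

40320


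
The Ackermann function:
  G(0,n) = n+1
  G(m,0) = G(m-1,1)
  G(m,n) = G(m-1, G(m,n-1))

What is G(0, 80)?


G(0, 80) = 81
Result: G(0, 80) = 81

81


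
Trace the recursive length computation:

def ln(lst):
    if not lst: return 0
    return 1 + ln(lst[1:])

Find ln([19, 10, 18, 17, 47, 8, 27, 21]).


ln([19, 10, 18, 17, 47, 8, 27, 21]) = 1 + ln([10, 18, 17, 47, 8, 27, 21])
ln([10, 18, 17, 47, 8, 27, 21]) = 1 + ln([18, 17, 47, 8, 27, 21])
ln([18, 17, 47, 8, 27, 21]) = 1 + ln([17, 47, 8, 27, 21])
ln([17, 47, 8, 27, 21]) = 1 + ln([47, 8, 27, 21])
ln([47, 8, 27, 21]) = 1 + ln([8, 27, 21])
ln([8, 27, 21]) = 1 + ln([27, 21])
ln([27, 21]) = 1 + ln([21])
ln([21]) = 1 + ln([])
ln([]) = 0  (base case)
Unwinding: 1 + 1 + 1 + 1 + 1 + 1 + 1 + 1 + 0 = 8

8


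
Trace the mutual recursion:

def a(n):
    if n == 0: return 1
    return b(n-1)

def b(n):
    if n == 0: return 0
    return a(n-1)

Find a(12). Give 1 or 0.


a(12) = b(11)
b(11) = a(10)
a(10) = b(9)
b(9) = a(8)
a(8) = b(7)
b(7) = a(6)
a(6) = b(5)
b(5) = a(4)
a(4) = b(3)
b(3) = a(2)
a(2) = b(1)
b(1) = a(0)
a(0) = 1  (base case)
Result: 1

1


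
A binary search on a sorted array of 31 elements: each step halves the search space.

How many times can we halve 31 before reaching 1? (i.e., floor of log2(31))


31 / 2 = 15
15 / 2 = 7
7 / 2 = 3
3 / 2 = 1
Reached 1 after 4 halvings

4


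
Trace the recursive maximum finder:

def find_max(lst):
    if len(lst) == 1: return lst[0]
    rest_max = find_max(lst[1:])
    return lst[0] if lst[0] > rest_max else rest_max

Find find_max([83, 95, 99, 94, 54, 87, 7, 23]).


find_max([83, 95, 99, 94, 54, 87, 7, 23]): compare 83 with find_max([95, 99, 94, 54, 87, 7, 23])
find_max([95, 99, 94, 54, 87, 7, 23]): compare 95 with find_max([99, 94, 54, 87, 7, 23])
find_max([99, 94, 54, 87, 7, 23]): compare 99 with find_max([94, 54, 87, 7, 23])
find_max([94, 54, 87, 7, 23]): compare 94 with find_max([54, 87, 7, 23])
find_max([54, 87, 7, 23]): compare 54 with find_max([87, 7, 23])
find_max([87, 7, 23]): compare 87 with find_max([7, 23])
find_max([7, 23]): compare 7 with find_max([23])
find_max([23]) = 23  (base case)
Compare 7 with 23 -> 23
Compare 87 with 23 -> 87
Compare 54 with 87 -> 87
Compare 94 with 87 -> 94
Compare 99 with 94 -> 99
Compare 95 with 99 -> 99
Compare 83 with 99 -> 99

99


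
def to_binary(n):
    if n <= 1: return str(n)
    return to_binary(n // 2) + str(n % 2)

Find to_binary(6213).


to_binary(6213) = to_binary(3106) + '1'
to_binary(3106) = to_binary(1553) + '0'
to_binary(1553) = to_binary(776) + '1'
to_binary(776) = to_binary(388) + '0'
to_binary(388) = to_binary(194) + '0'
to_binary(194) = to_binary(97) + '0'
to_binary(97) = to_binary(48) + '1'
to_binary(48) = to_binary(24) + '0'
to_binary(24) = to_binary(12) + '0'
to_binary(12) = to_binary(6) + '0'
to_binary(6) = to_binary(3) + '0'
to_binary(3) = to_binary(1) + '1'
to_binary(1) = '1'  (base case)
Concatenating: '1' + '1' + '0' + '0' + '0' + '0' + '1' + '0' + '0' + '0' + '1' + '0' + '1' = '1100001000101'

1100001000101


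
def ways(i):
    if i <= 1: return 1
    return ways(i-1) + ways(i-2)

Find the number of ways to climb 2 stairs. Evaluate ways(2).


Building up from base cases:
ways(0) = 1
ways(1) = 1
ways(2) = ways(1) + ways(0) = 1 + 1 = 2

2


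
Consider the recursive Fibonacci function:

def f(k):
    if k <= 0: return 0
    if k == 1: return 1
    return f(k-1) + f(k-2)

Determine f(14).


Computing f(14) bottom-up:
f(0) = 0
f(1) = 1
f(2) = f(1) + f(0) = 1 + 0 = 1
f(3) = f(2) + f(1) = 1 + 1 = 2
f(4) = f(3) + f(2) = 2 + 1 = 3
f(5) = f(4) + f(3) = 3 + 2 = 5
f(6) = f(5) + f(4) = 5 + 3 = 8
f(7) = f(6) + f(5) = 8 + 5 = 13
f(8) = f(7) + f(6) = 13 + 8 = 21
f(9) = f(8) + f(7) = 21 + 13 = 34
f(10) = f(9) + f(8) = 34 + 21 = 55
f(11) = f(10) + f(9) = 55 + 34 = 89
f(12) = f(11) + f(10) = 89 + 55 = 144
f(13) = f(12) + f(11) = 144 + 89 = 233
f(14) = f(13) + f(12) = 233 + 144 = 377

377


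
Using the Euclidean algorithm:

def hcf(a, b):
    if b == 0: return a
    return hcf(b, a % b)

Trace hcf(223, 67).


hcf(223, 67) = hcf(67, 22)
hcf(67, 22) = hcf(22, 1)
hcf(22, 1) = hcf(1, 0)
hcf(1, 0) = 1  (base case)

1


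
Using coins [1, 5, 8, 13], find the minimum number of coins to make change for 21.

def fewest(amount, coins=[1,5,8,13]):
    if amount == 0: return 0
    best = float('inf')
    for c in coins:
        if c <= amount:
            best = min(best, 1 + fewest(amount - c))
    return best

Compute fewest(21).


Building up with DP:
fewest(0) = 0
fewest(1) = min(1+fewest(0)=1+0=1) = 1
fewest(2) = min(1+fewest(1)=1+1=2) = 2
fewest(3) = min(1+fewest(2)=1+2=3) = 3
fewest(4) = min(1+fewest(3)=1+3=4) = 4
fewest(5) = min(1+fewest(4)=1+4=5, 1+fewest(0)=1+0=1) = 1
fewest(6) = min(1+fewest(5)=1+1=2, 1+fewest(1)=1+1=2) = 2
fewest(7) = min(1+fewest(6)=1+2=3, 1+fewest(2)=1+2=3) = 3
fewest(8) = min(1+fewest(7)=1+3=4, 1+fewest(3)=1+3=4, 1+fewest(0)=1+0=1) = 1
fewest(9) = min(1+fewest(8)=1+1=2, 1+fewest(4)=1+4=5, 1+fewest(1)=1+1=2) = 2
fewest(10) = min(1+fewest(9)=1+2=3, 1+fewest(5)=1+1=2, 1+fewest(2)=1+2=3) = 2
fewest(11) = min(1+fewest(10)=1+2=3, 1+fewest(6)=1+2=3, 1+fewest(3)=1+3=4) = 3
fewest(12) = min(1+fewest(11)=1+3=4, 1+fewest(7)=1+3=4, 1+fewest(4)=1+4=5) = 4
fewest(13) = min(1+fewest(12)=1+4=5, 1+fewest(8)=1+1=2, 1+fewest(5)=1+1=2, 1+fewest(0)=1+0=1) = 1
fewest(14) = min(1+fewest(13)=1+1=2, 1+fewest(9)=1+2=3, 1+fewest(6)=1+2=3, 1+fewest(1)=1+1=2) = 2
fewest(15) = min(1+fewest(14)=1+2=3, 1+fewest(10)=1+2=3, 1+fewest(7)=1+3=4, 1+fewest(2)=1+2=3) = 3
fewest(16) = min(1+fewest(15)=1+3=4, 1+fewest(11)=1+3=4, 1+fewest(8)=1+1=2, 1+fewest(3)=1+3=4) = 2
fewest(17) = min(1+fewest(16)=1+2=3, 1+fewest(12)=1+4=5, 1+fewest(9)=1+2=3, 1+fewest(4)=1+4=5) = 3
fewest(18) = min(1+fewest(17)=1+3=4, 1+fewest(13)=1+1=2, 1+fewest(10)=1+2=3, 1+fewest(5)=1+1=2) = 2
fewest(19) = min(1+fewest(18)=1+2=3, 1+fewest(14)=1+2=3, 1+fewest(11)=1+3=4, 1+fewest(6)=1+2=3) = 3
fewest(20) = min(1+fewest(19)=1+3=4, 1+fewest(15)=1+3=4, 1+fewest(12)=1+4=5, 1+fewest(7)=1+3=4) = 4
fewest(21) = min(1+fewest(20)=1+4=5, 1+fewest(16)=1+2=3, 1+fewest(13)=1+1=2, 1+fewest(8)=1+1=2) = 2

2


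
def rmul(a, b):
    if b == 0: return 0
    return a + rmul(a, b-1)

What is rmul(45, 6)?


rmul(45, 6) = 45 + rmul(45, 5)
rmul(45, 5) = 45 + rmul(45, 4)
rmul(45, 4) = 45 + rmul(45, 3)
rmul(45, 3) = 45 + rmul(45, 2)
rmul(45, 2) = 45 + rmul(45, 1)
rmul(45, 1) = 45 + rmul(45, 0)
rmul(45, 0) = 0  (base case)
Total: 45 + 45 + 45 + 45 + 45 + 45 + 0 = 270

270


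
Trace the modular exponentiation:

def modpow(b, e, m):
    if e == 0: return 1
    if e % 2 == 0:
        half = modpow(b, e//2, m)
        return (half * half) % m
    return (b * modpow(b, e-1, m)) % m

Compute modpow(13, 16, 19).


modpow(13, 16, 19): e is even, compute modpow(13, 8, 19)
  modpow(13, 8, 19): e is even, compute modpow(13, 4, 19)
    modpow(13, 4, 19): e is even, compute modpow(13, 2, 19)
      modpow(13, 2, 19): e is even, compute modpow(13, 1, 19)
        modpow(13, 1, 19): e is odd, compute modpow(13, 0, 19)
          modpow(13, 0, 19) = 1
        (13 * 1) % 19 = 13
      half=13, (13*13) % 19 = 17
    half=17, (17*17) % 19 = 4
  half=4, (4*4) % 19 = 16
half=16, (16*16) % 19 = 9

9


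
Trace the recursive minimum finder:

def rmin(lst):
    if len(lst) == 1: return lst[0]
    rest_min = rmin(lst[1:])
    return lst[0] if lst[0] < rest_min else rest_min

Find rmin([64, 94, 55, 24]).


rmin([64, 94, 55, 24]): compare 64 with rmin([94, 55, 24])
rmin([94, 55, 24]): compare 94 with rmin([55, 24])
rmin([55, 24]): compare 55 with rmin([24])
rmin([24]) = 24  (base case)
Compare 55 with 24 -> 24
Compare 94 with 24 -> 24
Compare 64 with 24 -> 24

24


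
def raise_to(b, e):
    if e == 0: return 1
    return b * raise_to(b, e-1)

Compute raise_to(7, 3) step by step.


raise_to(7, 3)
= 7 * raise_to(7, 2)
= 7 * 7 * raise_to(7, 1)
= 7 * 7 * 7 * raise_to(7, 0)
= 7 * 7 * 7 * 1
= 343

343


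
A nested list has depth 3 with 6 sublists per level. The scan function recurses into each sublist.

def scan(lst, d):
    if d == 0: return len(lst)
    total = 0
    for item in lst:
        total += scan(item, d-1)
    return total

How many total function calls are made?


At depth 0 (root): 1 call
At depth 1: each of 1 parents calls scan on 6 children = 6 calls
At depth 2: each of 6 parents calls scan on 6 children = 36 calls
At depth 3: each of 36 parents calls scan on 6 children = 216 calls
Total: 1 + 6 + 36 + 216 = 259

259


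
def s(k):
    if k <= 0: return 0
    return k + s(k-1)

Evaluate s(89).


s(89)
= 89 + 88 + 87 + 86 + 85 + 84 + 83 + 82 + 81 + 80 + 79 + 78 + 77 + 76 + 75 + 74 + 73 + 72 + 71 + 70 + 69 + 68 + 67 + 66 + 65 + 64 + 63 + 62 + 61 + 60 + 59 + 58 + 57 + 56 + 55 + 54 + 53 + 52 + 51 + 50 + 49 + 48 + 47 + 46 + 45 + 44 + 43 + 42 + 41 + 40 + 39 + 38 + 37 + 36 + 35 + 34 + 33 + 32 + 31 + 30 + 29 + 28 + 27 + 26 + 25 + 24 + 23 + 22 + 21 + 20 + 19 + 18 + 17 + 16 + 15 + 14 + 13 + 12 + 11 + 10 + 9 + 8 + 7 + 6 + 5 + 4 + 3 + 2 + 1 + s(0)
= 89 + 88 + 87 + 86 + 85 + 84 + 83 + 82 + 81 + 80 + 79 + 78 + 77 + 76 + 75 + 74 + 73 + 72 + 71 + 70 + 69 + 68 + 67 + 66 + 65 + 64 + 63 + 62 + 61 + 60 + 59 + 58 + 57 + 56 + 55 + 54 + 53 + 52 + 51 + 50 + 49 + 48 + 47 + 46 + 45 + 44 + 43 + 42 + 41 + 40 + 39 + 38 + 37 + 36 + 35 + 34 + 33 + 32 + 31 + 30 + 29 + 28 + 27 + 26 + 25 + 24 + 23 + 22 + 21 + 20 + 19 + 18 + 17 + 16 + 15 + 14 + 13 + 12 + 11 + 10 + 9 + 8 + 7 + 6 + 5 + 4 + 3 + 2 + 1 + 0
= 4005

4005


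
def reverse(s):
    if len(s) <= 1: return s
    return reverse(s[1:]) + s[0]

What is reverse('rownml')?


reverse('rownml') = reverse('ownml') + 'r'
reverse('ownml') = reverse('wnml') + 'o'
reverse('wnml') = reverse('nml') + 'w'
reverse('nml') = reverse('ml') + 'n'
reverse('ml') = reverse('l') + 'm'
reverse('l') = 'l'  (base case)
Concatenating: 'l' + 'm' + 'n' + 'w' + 'o' + 'r' = 'lmnwor'

lmnwor


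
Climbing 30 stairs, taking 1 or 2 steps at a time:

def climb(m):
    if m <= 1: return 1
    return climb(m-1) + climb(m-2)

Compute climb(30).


Building up from base cases:
climb(0) = 1
climb(1) = 1
climb(2) = climb(1) + climb(0) = 1 + 1 = 2
climb(3) = climb(2) + climb(1) = 2 + 1 = 3
climb(4) = climb(3) + climb(2) = 3 + 2 = 5
climb(5) = climb(4) + climb(3) = 5 + 3 = 8
climb(6) = climb(5) + climb(4) = 8 + 5 = 13
climb(7) = climb(6) + climb(5) = 13 + 8 = 21
climb(8) = climb(7) + climb(6) = 21 + 13 = 34
climb(9) = climb(8) + climb(7) = 34 + 21 = 55
climb(10) = climb(9) + climb(8) = 55 + 34 = 89
climb(11) = climb(10) + climb(9) = 89 + 55 = 144
climb(12) = climb(11) + climb(10) = 144 + 89 = 233
climb(13) = climb(12) + climb(11) = 233 + 144 = 377
climb(14) = climb(13) + climb(12) = 377 + 233 = 610
climb(15) = climb(14) + climb(13) = 610 + 377 = 987
climb(16) = climb(15) + climb(14) = 987 + 610 = 1597
climb(17) = climb(16) + climb(15) = 1597 + 987 = 2584
climb(18) = climb(17) + climb(16) = 2584 + 1597 = 4181
climb(19) = climb(18) + climb(17) = 4181 + 2584 = 6765
climb(20) = climb(19) + climb(18) = 6765 + 4181 = 10946
climb(21) = climb(20) + climb(19) = 10946 + 6765 = 17711
climb(22) = climb(21) + climb(20) = 17711 + 10946 = 28657
climb(23) = climb(22) + climb(21) = 28657 + 17711 = 46368
climb(24) = climb(23) + climb(22) = 46368 + 28657 = 75025
climb(25) = climb(24) + climb(23) = 75025 + 46368 = 121393
climb(26) = climb(25) + climb(24) = 121393 + 75025 = 196418
climb(27) = climb(26) + climb(25) = 196418 + 121393 = 317811
climb(28) = climb(27) + climb(26) = 317811 + 196418 = 514229
climb(29) = climb(28) + climb(27) = 514229 + 317811 = 832040
climb(30) = climb(29) + climb(28) = 832040 + 514229 = 1346269

1346269


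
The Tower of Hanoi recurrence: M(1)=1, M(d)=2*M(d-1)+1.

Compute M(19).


M(19) = 2 * M(18) + 1
M(18) = 2 * M(17) + 1
M(17) = 2 * M(16) + 1
M(16) = 2 * M(15) + 1
M(15) = 2 * M(14) + 1
M(14) = 2 * M(13) + 1
M(13) = 2 * M(12) + 1
M(12) = 2 * M(11) + 1
M(11) = 2 * M(10) + 1
M(10) = 2 * M(9) + 1
M(9) = 2 * M(8) + 1
M(8) = 2 * M(7) + 1
M(7) = 2 * M(6) + 1
M(6) = 2 * M(5) + 1
M(5) = 2 * M(4) + 1
M(4) = 2 * M(3) + 1
M(3) = 2 * M(2) + 1
M(2) = 2 * M(1) + 1
M(1) = 1  (base case)
M(2) = 2 * 1 + 1 = 3
M(3) = 2 * 3 + 1 = 7
M(4) = 2 * 7 + 1 = 15
M(5) = 2 * 15 + 1 = 31
M(6) = 2 * 31 + 1 = 63
M(7) = 2 * 63 + 1 = 127
M(8) = 2 * 127 + 1 = 255
M(9) = 2 * 255 + 1 = 511
M(10) = 2 * 511 + 1 = 1023
M(11) = 2 * 1023 + 1 = 2047
M(12) = 2 * 2047 + 1 = 4095
M(13) = 2 * 4095 + 1 = 8191
M(14) = 2 * 8191 + 1 = 16383
M(15) = 2 * 16383 + 1 = 32767
M(16) = 2 * 32767 + 1 = 65535
M(17) = 2 * 65535 + 1 = 131071
M(18) = 2 * 131071 + 1 = 262143
M(19) = 2 * 262143 + 1 = 524287

524287


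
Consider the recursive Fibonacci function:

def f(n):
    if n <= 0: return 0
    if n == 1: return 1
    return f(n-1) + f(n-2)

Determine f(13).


Computing f(13) bottom-up:
f(0) = 0
f(1) = 1
f(2) = f(1) + f(0) = 1 + 0 = 1
f(3) = f(2) + f(1) = 1 + 1 = 2
f(4) = f(3) + f(2) = 2 + 1 = 3
f(5) = f(4) + f(3) = 3 + 2 = 5
f(6) = f(5) + f(4) = 5 + 3 = 8
f(7) = f(6) + f(5) = 8 + 5 = 13
f(8) = f(7) + f(6) = 13 + 8 = 21
f(9) = f(8) + f(7) = 21 + 13 = 34
f(10) = f(9) + f(8) = 34 + 21 = 55
f(11) = f(10) + f(9) = 55 + 34 = 89
f(12) = f(11) + f(10) = 89 + 55 = 144
f(13) = f(12) + f(11) = 144 + 89 = 233

233


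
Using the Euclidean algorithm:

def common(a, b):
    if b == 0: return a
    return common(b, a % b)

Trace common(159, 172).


common(159, 172) = common(172, 159)
common(172, 159) = common(159, 13)
common(159, 13) = common(13, 3)
common(13, 3) = common(3, 1)
common(3, 1) = common(1, 0)
common(1, 0) = 1  (base case)

1


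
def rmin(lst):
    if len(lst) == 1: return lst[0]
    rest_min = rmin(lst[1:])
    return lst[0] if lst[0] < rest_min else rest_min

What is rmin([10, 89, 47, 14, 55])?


rmin([10, 89, 47, 14, 55]): compare 10 with rmin([89, 47, 14, 55])
rmin([89, 47, 14, 55]): compare 89 with rmin([47, 14, 55])
rmin([47, 14, 55]): compare 47 with rmin([14, 55])
rmin([14, 55]): compare 14 with rmin([55])
rmin([55]) = 55  (base case)
Compare 14 with 55 -> 14
Compare 47 with 14 -> 14
Compare 89 with 14 -> 14
Compare 10 with 14 -> 10

10


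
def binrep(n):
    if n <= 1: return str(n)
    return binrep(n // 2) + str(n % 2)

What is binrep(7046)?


binrep(7046) = binrep(3523) + '0'
binrep(3523) = binrep(1761) + '1'
binrep(1761) = binrep(880) + '1'
binrep(880) = binrep(440) + '0'
binrep(440) = binrep(220) + '0'
binrep(220) = binrep(110) + '0'
binrep(110) = binrep(55) + '0'
binrep(55) = binrep(27) + '1'
binrep(27) = binrep(13) + '1'
binrep(13) = binrep(6) + '1'
binrep(6) = binrep(3) + '0'
binrep(3) = binrep(1) + '1'
binrep(1) = '1'  (base case)
Concatenating: '1' + '1' + '0' + '1' + '1' + '1' + '0' + '0' + '0' + '0' + '1' + '1' + '0' = '1101110000110'

1101110000110


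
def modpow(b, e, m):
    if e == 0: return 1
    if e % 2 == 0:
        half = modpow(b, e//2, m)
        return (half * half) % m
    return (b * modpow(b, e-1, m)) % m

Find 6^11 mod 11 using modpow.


modpow(6, 11, 11): e is odd, compute modpow(6, 10, 11)
  modpow(6, 10, 11): e is even, compute modpow(6, 5, 11)
    modpow(6, 5, 11): e is odd, compute modpow(6, 4, 11)
      modpow(6, 4, 11): e is even, compute modpow(6, 2, 11)
        modpow(6, 2, 11): e is even, compute modpow(6, 1, 11)
          modpow(6, 1, 11): e is odd, compute modpow(6, 0, 11)
          modpow(6, 0, 11) = 1
          (6 * 1) % 11 = 6
        half=6, (6*6) % 11 = 3
      half=3, (3*3) % 11 = 9
    (6 * 9) % 11 = 10
  half=10, (10*10) % 11 = 1
(6 * 1) % 11 = 6

6


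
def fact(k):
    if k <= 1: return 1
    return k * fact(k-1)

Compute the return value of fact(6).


fact(6)
= 6 * fact(5)
= 6 * 5 * fact(4)
= 6 * 5 * 4 * fact(3)
= 6 * 5 * 4 * 3 * fact(2)
= 6 * 5 * 4 * 3 * 2 * fact(1)
= 6 * 5 * 4 * 3 * 2 * 1
= 720

720


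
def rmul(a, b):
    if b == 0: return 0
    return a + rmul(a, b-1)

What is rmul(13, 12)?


rmul(13, 12) = 13 + rmul(13, 11)
rmul(13, 11) = 13 + rmul(13, 10)
rmul(13, 10) = 13 + rmul(13, 9)
rmul(13, 9) = 13 + rmul(13, 8)
rmul(13, 8) = 13 + rmul(13, 7)
rmul(13, 7) = 13 + rmul(13, 6)
rmul(13, 6) = 13 + rmul(13, 5)
rmul(13, 5) = 13 + rmul(13, 4)
rmul(13, 4) = 13 + rmul(13, 3)
rmul(13, 3) = 13 + rmul(13, 2)
rmul(13, 2) = 13 + rmul(13, 1)
rmul(13, 1) = 13 + rmul(13, 0)
rmul(13, 0) = 0  (base case)
Total: 13 + 13 + 13 + 13 + 13 + 13 + 13 + 13 + 13 + 13 + 13 + 13 + 0 = 156

156


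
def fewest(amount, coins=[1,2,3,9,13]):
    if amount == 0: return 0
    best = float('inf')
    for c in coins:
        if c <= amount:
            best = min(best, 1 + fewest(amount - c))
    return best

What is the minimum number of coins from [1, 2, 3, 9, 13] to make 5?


Building up with DP:
fewest(0) = 0
fewest(1) = min(1+fewest(0)=1+0=1) = 1
fewest(2) = min(1+fewest(1)=1+1=2, 1+fewest(0)=1+0=1) = 1
fewest(3) = min(1+fewest(2)=1+1=2, 1+fewest(1)=1+1=2, 1+fewest(0)=1+0=1) = 1
fewest(4) = min(1+fewest(3)=1+1=2, 1+fewest(2)=1+1=2, 1+fewest(1)=1+1=2) = 2
fewest(5) = min(1+fewest(4)=1+2=3, 1+fewest(3)=1+1=2, 1+fewest(2)=1+1=2) = 2

2


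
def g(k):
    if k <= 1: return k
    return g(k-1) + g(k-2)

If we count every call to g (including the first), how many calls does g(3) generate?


Let C(n) = total calls for g(n)
C(0) = 1, C(1) = 1
C(2) = 1 + C(1) + C(0) = 1 + 1 + 1 = 3
C(3) = 1 + C(2) + C(1) = 1 + 3 + 1 = 5

5


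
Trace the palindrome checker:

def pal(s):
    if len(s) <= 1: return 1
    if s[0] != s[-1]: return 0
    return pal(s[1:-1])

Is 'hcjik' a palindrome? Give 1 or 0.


pal('hcjik'): s[0]='h' != s[-1]='k' -> return 0
Result: 0 (not a palindrome)

0


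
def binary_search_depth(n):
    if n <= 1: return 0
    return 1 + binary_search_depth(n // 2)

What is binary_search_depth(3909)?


3909 / 2 = 1954
1954 / 2 = 977
977 / 2 = 488
488 / 2 = 244
244 / 2 = 122
122 / 2 = 61
61 / 2 = 30
30 / 2 = 15
15 / 2 = 7
7 / 2 = 3
3 / 2 = 1
Reached 1 after 11 halvings

11


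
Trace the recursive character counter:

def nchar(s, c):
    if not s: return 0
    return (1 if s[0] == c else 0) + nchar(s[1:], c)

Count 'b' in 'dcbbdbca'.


s[0]='d' != 'b' -> 0
s[0]='c' != 'b' -> 0
s[0]='b' == 'b' -> 1
s[0]='b' == 'b' -> 1
s[0]='d' != 'b' -> 0
s[0]='b' == 'b' -> 1
s[0]='c' != 'b' -> 0
s[0]='a' != 'b' -> 0
Sum: 0 + 0 + 1 + 1 + 0 + 1 + 0 + 0 = 3

3


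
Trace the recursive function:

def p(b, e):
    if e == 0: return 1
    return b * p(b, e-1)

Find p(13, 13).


p(13, 13)
= 13 * p(13, 12)
= 13 * 13 * p(13, 11)
= 13 * 13 * 13 * p(13, 10)
= 13 * 13 * 13 * 13 * p(13, 9)
= 13 * 13 * 13 * 13 * 13 * p(13, 8)
= 13 * 13 * 13 * 13 * 13 * 13 * p(13, 7)
= 13 * 13 * 13 * 13 * 13 * 13 * 13 * p(13, 6)
= 13 * 13 * 13 * 13 * 13 * 13 * 13 * 13 * p(13, 5)
= 13 * 13 * 13 * 13 * 13 * 13 * 13 * 13 * 13 * p(13, 4)
= 13 * 13 * 13 * 13 * 13 * 13 * 13 * 13 * 13 * 13 * p(13, 3)
= 13 * 13 * 13 * 13 * 13 * 13 * 13 * 13 * 13 * 13 * 13 * p(13, 2)
= 13 * 13 * 13 * 13 * 13 * 13 * 13 * 13 * 13 * 13 * 13 * 13 * p(13, 1)
= 13 * 13 * 13 * 13 * 13 * 13 * 13 * 13 * 13 * 13 * 13 * 13 * 13 * p(13, 0)
= 13 * 13 * 13 * 13 * 13 * 13 * 13 * 13 * 13 * 13 * 13 * 13 * 13 * 1
= 302875106592253

302875106592253


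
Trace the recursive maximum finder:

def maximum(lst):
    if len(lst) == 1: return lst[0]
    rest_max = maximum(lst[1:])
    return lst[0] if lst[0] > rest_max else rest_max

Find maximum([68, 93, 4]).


maximum([68, 93, 4]): compare 68 with maximum([93, 4])
maximum([93, 4]): compare 93 with maximum([4])
maximum([4]) = 4  (base case)
Compare 93 with 4 -> 93
Compare 68 with 93 -> 93

93


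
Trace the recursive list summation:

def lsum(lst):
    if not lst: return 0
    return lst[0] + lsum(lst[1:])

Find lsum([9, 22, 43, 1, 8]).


lsum([9, 22, 43, 1, 8]) = 9 + lsum([22, 43, 1, 8])
lsum([22, 43, 1, 8]) = 22 + lsum([43, 1, 8])
lsum([43, 1, 8]) = 43 + lsum([1, 8])
lsum([1, 8]) = 1 + lsum([8])
lsum([8]) = 8 + lsum([])
lsum([]) = 0  (base case)
Total: 9 + 22 + 43 + 1 + 8 + 0 = 83

83


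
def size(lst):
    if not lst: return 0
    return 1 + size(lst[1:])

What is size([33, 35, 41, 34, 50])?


size([33, 35, 41, 34, 50]) = 1 + size([35, 41, 34, 50])
size([35, 41, 34, 50]) = 1 + size([41, 34, 50])
size([41, 34, 50]) = 1 + size([34, 50])
size([34, 50]) = 1 + size([50])
size([50]) = 1 + size([])
size([]) = 0  (base case)
Unwinding: 1 + 1 + 1 + 1 + 1 + 0 = 5

5


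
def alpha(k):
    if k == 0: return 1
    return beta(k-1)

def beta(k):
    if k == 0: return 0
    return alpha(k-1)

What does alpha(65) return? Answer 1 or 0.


alpha(65) = beta(64)
beta(64) = alpha(63)
alpha(63) = beta(62)
beta(62) = alpha(61)
alpha(61) = beta(60)
beta(60) = alpha(59)
alpha(59) = beta(58)
beta(58) = alpha(57)
alpha(57) = beta(56)
beta(56) = alpha(55)
alpha(55) = beta(54)
beta(54) = alpha(53)
alpha(53) = beta(52)
beta(52) = alpha(51)
alpha(51) = beta(50)
beta(50) = alpha(49)
alpha(49) = beta(48)
beta(48) = alpha(47)
alpha(47) = beta(46)
beta(46) = alpha(45)
alpha(45) = beta(44)
beta(44) = alpha(43)
alpha(43) = beta(42)
beta(42) = alpha(41)
alpha(41) = beta(40)
beta(40) = alpha(39)
alpha(39) = beta(38)
beta(38) = alpha(37)
alpha(37) = beta(36)
beta(36) = alpha(35)
alpha(35) = beta(34)
beta(34) = alpha(33)
alpha(33) = beta(32)
beta(32) = alpha(31)
alpha(31) = beta(30)
beta(30) = alpha(29)
alpha(29) = beta(28)
beta(28) = alpha(27)
alpha(27) = beta(26)
beta(26) = alpha(25)
alpha(25) = beta(24)
beta(24) = alpha(23)
alpha(23) = beta(22)
beta(22) = alpha(21)
alpha(21) = beta(20)
beta(20) = alpha(19)
alpha(19) = beta(18)
beta(18) = alpha(17)
alpha(17) = beta(16)
beta(16) = alpha(15)
alpha(15) = beta(14)
beta(14) = alpha(13)
alpha(13) = beta(12)
beta(12) = alpha(11)
alpha(11) = beta(10)
beta(10) = alpha(9)
alpha(9) = beta(8)
beta(8) = alpha(7)
alpha(7) = beta(6)
beta(6) = alpha(5)
alpha(5) = beta(4)
beta(4) = alpha(3)
alpha(3) = beta(2)
beta(2) = alpha(1)
alpha(1) = beta(0)
beta(0) = 0  (base case)
Result: 0

0


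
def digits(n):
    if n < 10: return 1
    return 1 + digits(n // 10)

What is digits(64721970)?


digits(64721970) = 1 + digits(6472197)
digits(6472197) = 1 + digits(647219)
digits(647219) = 1 + digits(64721)
digits(64721) = 1 + digits(6472)
digits(6472) = 1 + digits(647)
digits(647) = 1 + digits(64)
digits(64) = 1 + digits(6)
digits(6) = 1  (base case: 6 < 10)
Unwinding: 1 + 1 + 1 + 1 + 1 + 1 + 1 + 1 = 8

8


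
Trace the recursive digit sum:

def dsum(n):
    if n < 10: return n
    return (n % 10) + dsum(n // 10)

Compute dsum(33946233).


dsum(33946233) = 3 + dsum(3394623)
dsum(3394623) = 3 + dsum(339462)
dsum(339462) = 2 + dsum(33946)
dsum(33946) = 6 + dsum(3394)
dsum(3394) = 4 + dsum(339)
dsum(339) = 9 + dsum(33)
dsum(33) = 3 + dsum(3)
dsum(3) = 3  (base case)
Total: 3 + 3 + 2 + 6 + 4 + 9 + 3 + 3 = 33

33


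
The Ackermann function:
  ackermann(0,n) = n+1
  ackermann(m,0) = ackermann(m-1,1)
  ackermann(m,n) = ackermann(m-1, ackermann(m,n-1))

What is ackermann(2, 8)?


ackermann(2, 8) = ackermann(1, ackermann(2, 7))
  ackermann(2, 7) = ackermann(1, ackermann(2, 6))
    ackermann(2, 6) = ackermann(1, ackermann(2, 5))
      ackermann(2, 5) = ackermann(1, ackermann(2, 4))
        ackermann(2, 4) = ackermann(1, ackermann(2, 3))
          ackermann(2, 3) = ackermann(1, ackermann(2, 2))
          ackermann(2, 2) = ackermann(1, ackermann(2, 1))
          ackermann(2, 1) = ackermann(1, ackermann(2, 0))
          ackermann(2, 0) = ackermann(1, 1)
          ackermann(1, 1) = ackermann(0, ackermann(1, 0))
          ackermann(1, 0) = ackermann(0, 1)
          ackermann(0, 1) = 2
            = ackermann(0, 2)
          ackermann(0, 2) = 3
            = ackermann(1, 3)
          ackermann(1, 3) = ackermann(0, ackermann(1, 2))
          ackermann(1, 2) = ackermann(0, ackermann(1, 1))
          ackermann(1, 1) = ackermann(0, ackermann(1, 0))
          ackermann(1, 0) = ackermann(0, 1)
          ackermann(0, 1) = 2
            = ackermann(0, 2)
          ackermann(0, 2) = 3
            = ackermann(0, 3)
          ackermann(0, 3) = 4
            = ackermann(0, 4)
... (trace truncated)
Result: ackermann(2, 8) = 19

19


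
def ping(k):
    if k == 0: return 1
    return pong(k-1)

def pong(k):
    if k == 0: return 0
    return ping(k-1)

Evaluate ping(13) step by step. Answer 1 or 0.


ping(13) = pong(12)
pong(12) = ping(11)
ping(11) = pong(10)
pong(10) = ping(9)
ping(9) = pong(8)
pong(8) = ping(7)
ping(7) = pong(6)
pong(6) = ping(5)
ping(5) = pong(4)
pong(4) = ping(3)
ping(3) = pong(2)
pong(2) = ping(1)
ping(1) = pong(0)
pong(0) = 0  (base case)
Result: 0

0


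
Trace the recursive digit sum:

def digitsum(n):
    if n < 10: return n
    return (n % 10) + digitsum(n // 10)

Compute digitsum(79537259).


digitsum(79537259) = 9 + digitsum(7953725)
digitsum(7953725) = 5 + digitsum(795372)
digitsum(795372) = 2 + digitsum(79537)
digitsum(79537) = 7 + digitsum(7953)
digitsum(7953) = 3 + digitsum(795)
digitsum(795) = 5 + digitsum(79)
digitsum(79) = 9 + digitsum(7)
digitsum(7) = 7  (base case)
Total: 9 + 5 + 2 + 7 + 3 + 5 + 9 + 7 = 47

47


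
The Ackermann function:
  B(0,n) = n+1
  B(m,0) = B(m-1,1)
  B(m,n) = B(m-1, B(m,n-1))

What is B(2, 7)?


B(2, 7) = B(1, B(2, 6))
  B(2, 6) = B(1, B(2, 5))
    B(2, 5) = B(1, B(2, 4))
      B(2, 4) = B(1, B(2, 3))
        B(2, 3) = B(1, B(2, 2))
          B(2, 2) = B(1, B(2, 1))
          B(2, 1) = B(1, B(2, 0))
          B(2, 0) = B(1, 1)
          B(1, 1) = B(0, B(1, 0))
          B(1, 0) = B(0, 1)
          B(0, 1) = 2
            = B(0, 2)
          B(0, 2) = 3
            = B(1, 3)
          B(1, 3) = B(0, B(1, 2))
          B(1, 2) = B(0, B(1, 1))
          B(1, 1) = B(0, B(1, 0))
          B(1, 0) = B(0, 1)
          B(0, 1) = 2
            = B(0, 2)
          B(0, 2) = 3
            = B(0, 3)
          B(0, 3) = 4
            = B(0, 4)
          B(0, 4) = 5
... (trace truncated)
Result: B(2, 7) = 17

17


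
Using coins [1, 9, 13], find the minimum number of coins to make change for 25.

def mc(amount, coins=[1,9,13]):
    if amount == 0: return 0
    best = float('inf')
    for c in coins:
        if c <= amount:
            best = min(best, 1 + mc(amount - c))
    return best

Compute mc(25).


Building up with DP:
mc(0) = 0
mc(1) = min(1+mc(0)=1+0=1) = 1
mc(2) = min(1+mc(1)=1+1=2) = 2
mc(3) = min(1+mc(2)=1+2=3) = 3
mc(4) = min(1+mc(3)=1+3=4) = 4
mc(5) = min(1+mc(4)=1+4=5) = 5
mc(6) = min(1+mc(5)=1+5=6) = 6
mc(7) = min(1+mc(6)=1+6=7) = 7
mc(8) = min(1+mc(7)=1+7=8) = 8
mc(9) = min(1+mc(8)=1+8=9, 1+mc(0)=1+0=1) = 1
mc(10) = min(1+mc(9)=1+1=2, 1+mc(1)=1+1=2) = 2
mc(11) = min(1+mc(10)=1+2=3, 1+mc(2)=1+2=3) = 3
mc(12) = min(1+mc(11)=1+3=4, 1+mc(3)=1+3=4) = 4
mc(13) = min(1+mc(12)=1+4=5, 1+mc(4)=1+4=5, 1+mc(0)=1+0=1) = 1
mc(14) = min(1+mc(13)=1+1=2, 1+mc(5)=1+5=6, 1+mc(1)=1+1=2) = 2
mc(15) = min(1+mc(14)=1+2=3, 1+mc(6)=1+6=7, 1+mc(2)=1+2=3) = 3
mc(16) = min(1+mc(15)=1+3=4, 1+mc(7)=1+7=8, 1+mc(3)=1+3=4) = 4
mc(17) = min(1+mc(16)=1+4=5, 1+mc(8)=1+8=9, 1+mc(4)=1+4=5) = 5
mc(18) = min(1+mc(17)=1+5=6, 1+mc(9)=1+1=2, 1+mc(5)=1+5=6) = 2
mc(19) = min(1+mc(18)=1+2=3, 1+mc(10)=1+2=3, 1+mc(6)=1+6=7) = 3
mc(20) = min(1+mc(19)=1+3=4, 1+mc(11)=1+3=4, 1+mc(7)=1+7=8) = 4
mc(21) = min(1+mc(20)=1+4=5, 1+mc(12)=1+4=5, 1+mc(8)=1+8=9) = 5
mc(22) = min(1+mc(21)=1+5=6, 1+mc(13)=1+1=2, 1+mc(9)=1+1=2) = 2
mc(23) = min(1+mc(22)=1+2=3, 1+mc(14)=1+2=3, 1+mc(10)=1+2=3) = 3
mc(24) = min(1+mc(23)=1+3=4, 1+mc(15)=1+3=4, 1+mc(11)=1+3=4) = 4
mc(25) = min(1+mc(24)=1+4=5, 1+mc(16)=1+4=5, 1+mc(12)=1+4=5) = 5

5


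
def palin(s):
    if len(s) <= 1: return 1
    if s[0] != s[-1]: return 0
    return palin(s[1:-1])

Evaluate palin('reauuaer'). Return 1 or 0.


palin('reauuaer'): s[0]='r' == s[-1]='r' -> check palin('eauuae')
palin('eauuae'): s[0]='e' == s[-1]='e' -> check palin('auua')
palin('auua'): s[0]='a' == s[-1]='a' -> check palin('uu')
palin('uu'): s[0]='u' == s[-1]='u' -> check palin('')
palin(''): len <= 1 -> return 1  (base case)
Result: 1 (palindrome)

1


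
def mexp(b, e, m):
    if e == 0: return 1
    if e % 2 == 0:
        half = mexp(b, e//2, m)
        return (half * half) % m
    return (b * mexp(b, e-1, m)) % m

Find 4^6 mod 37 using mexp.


mexp(4, 6, 37): e is even, compute mexp(4, 3, 37)
  mexp(4, 3, 37): e is odd, compute mexp(4, 2, 37)
    mexp(4, 2, 37): e is even, compute mexp(4, 1, 37)
      mexp(4, 1, 37): e is odd, compute mexp(4, 0, 37)
        mexp(4, 0, 37) = 1
      (4 * 1) % 37 = 4
    half=4, (4*4) % 37 = 16
  (4 * 16) % 37 = 27
half=27, (27*27) % 37 = 26

26


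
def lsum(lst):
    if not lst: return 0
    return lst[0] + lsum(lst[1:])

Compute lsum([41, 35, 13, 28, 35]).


lsum([41, 35, 13, 28, 35]) = 41 + lsum([35, 13, 28, 35])
lsum([35, 13, 28, 35]) = 35 + lsum([13, 28, 35])
lsum([13, 28, 35]) = 13 + lsum([28, 35])
lsum([28, 35]) = 28 + lsum([35])
lsum([35]) = 35 + lsum([])
lsum([]) = 0  (base case)
Total: 41 + 35 + 13 + 28 + 35 + 0 = 152

152


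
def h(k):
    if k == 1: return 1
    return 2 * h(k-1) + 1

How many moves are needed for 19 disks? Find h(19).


h(19) = 2 * h(18) + 1
h(18) = 2 * h(17) + 1
h(17) = 2 * h(16) + 1
h(16) = 2 * h(15) + 1
h(15) = 2 * h(14) + 1
h(14) = 2 * h(13) + 1
h(13) = 2 * h(12) + 1
h(12) = 2 * h(11) + 1
h(11) = 2 * h(10) + 1
h(10) = 2 * h(9) + 1
h(9) = 2 * h(8) + 1
h(8) = 2 * h(7) + 1
h(7) = 2 * h(6) + 1
h(6) = 2 * h(5) + 1
h(5) = 2 * h(4) + 1
h(4) = 2 * h(3) + 1
h(3) = 2 * h(2) + 1
h(2) = 2 * h(1) + 1
h(1) = 1  (base case)
h(2) = 2 * 1 + 1 = 3
h(3) = 2 * 3 + 1 = 7
h(4) = 2 * 7 + 1 = 15
h(5) = 2 * 15 + 1 = 31
h(6) = 2 * 31 + 1 = 63
h(7) = 2 * 63 + 1 = 127
h(8) = 2 * 127 + 1 = 255
h(9) = 2 * 255 + 1 = 511
h(10) = 2 * 511 + 1 = 1023
h(11) = 2 * 1023 + 1 = 2047
h(12) = 2 * 2047 + 1 = 4095
h(13) = 2 * 4095 + 1 = 8191
h(14) = 2 * 8191 + 1 = 16383
h(15) = 2 * 16383 + 1 = 32767
h(16) = 2 * 32767 + 1 = 65535
h(17) = 2 * 65535 + 1 = 131071
h(18) = 2 * 131071 + 1 = 262143
h(19) = 2 * 262143 + 1 = 524287

524287


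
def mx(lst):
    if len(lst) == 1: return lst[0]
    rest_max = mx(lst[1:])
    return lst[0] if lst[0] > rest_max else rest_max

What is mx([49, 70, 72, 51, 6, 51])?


mx([49, 70, 72, 51, 6, 51]): compare 49 with mx([70, 72, 51, 6, 51])
mx([70, 72, 51, 6, 51]): compare 70 with mx([72, 51, 6, 51])
mx([72, 51, 6, 51]): compare 72 with mx([51, 6, 51])
mx([51, 6, 51]): compare 51 with mx([6, 51])
mx([6, 51]): compare 6 with mx([51])
mx([51]) = 51  (base case)
Compare 6 with 51 -> 51
Compare 51 with 51 -> 51
Compare 72 with 51 -> 72
Compare 70 with 72 -> 72
Compare 49 with 72 -> 72

72


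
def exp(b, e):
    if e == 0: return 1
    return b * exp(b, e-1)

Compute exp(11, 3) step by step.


exp(11, 3)
= 11 * exp(11, 2)
= 11 * 11 * exp(11, 1)
= 11 * 11 * 11 * exp(11, 0)
= 11 * 11 * 11 * 1
= 1331

1331


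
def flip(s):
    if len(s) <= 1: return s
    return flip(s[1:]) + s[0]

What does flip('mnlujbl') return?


flip('mnlujbl') = flip('nlujbl') + 'm'
flip('nlujbl') = flip('lujbl') + 'n'
flip('lujbl') = flip('ujbl') + 'l'
flip('ujbl') = flip('jbl') + 'u'
flip('jbl') = flip('bl') + 'j'
flip('bl') = flip('l') + 'b'
flip('l') = 'l'  (base case)
Concatenating: 'l' + 'b' + 'j' + 'u' + 'l' + 'n' + 'm' = 'lbjulnm'

lbjulnm


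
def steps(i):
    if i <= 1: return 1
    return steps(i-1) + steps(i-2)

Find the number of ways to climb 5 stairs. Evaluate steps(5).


Building up from base cases:
steps(0) = 1
steps(1) = 1
steps(2) = steps(1) + steps(0) = 1 + 1 = 2
steps(3) = steps(2) + steps(1) = 2 + 1 = 3
steps(4) = steps(3) + steps(2) = 3 + 2 = 5
steps(5) = steps(4) + steps(3) = 5 + 3 = 8

8


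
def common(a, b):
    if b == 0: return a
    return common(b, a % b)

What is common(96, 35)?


common(96, 35) = common(35, 26)
common(35, 26) = common(26, 9)
common(26, 9) = common(9, 8)
common(9, 8) = common(8, 1)
common(8, 1) = common(1, 0)
common(1, 0) = 1  (base case)

1


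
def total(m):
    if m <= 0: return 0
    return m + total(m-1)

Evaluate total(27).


total(27)
= 27 + 26 + 25 + 24 + 23 + 22 + 21 + 20 + 19 + 18 + 17 + 16 + 15 + 14 + 13 + 12 + 11 + 10 + 9 + 8 + 7 + 6 + 5 + 4 + 3 + 2 + 1 + total(0)
= 27 + 26 + 25 + 24 + 23 + 22 + 21 + 20 + 19 + 18 + 17 + 16 + 15 + 14 + 13 + 12 + 11 + 10 + 9 + 8 + 7 + 6 + 5 + 4 + 3 + 2 + 1 + 0
= 378

378


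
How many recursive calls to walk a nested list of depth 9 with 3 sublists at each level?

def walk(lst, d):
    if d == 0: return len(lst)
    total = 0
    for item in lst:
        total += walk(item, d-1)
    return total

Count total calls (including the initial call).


At depth 0 (root): 1 call
At depth 1: each of 1 parents calls walk on 3 children = 3 calls
At depth 2: each of 3 parents calls walk on 3 children = 9 calls
At depth 3: each of 9 parents calls walk on 3 children = 27 calls
At depth 4: each of 27 parents calls walk on 3 children = 81 calls
At depth 5: each of 81 parents calls walk on 3 children = 243 calls
At depth 6: each of 243 parents calls walk on 3 children = 729 calls
At depth 7: each of 729 parents calls walk on 3 children = 2187 calls
At depth 8: each of 2187 parents calls walk on 3 children = 6561 calls
At depth 9: each of 6561 parents calls walk on 3 children = 19683 calls
Total: 1 + 3 + 9 + 27 + 81 + 243 + 729 + 2187 + 6561 + 19683 = 29524

29524


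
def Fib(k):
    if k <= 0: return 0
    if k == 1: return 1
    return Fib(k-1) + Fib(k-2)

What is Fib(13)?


Computing Fib(13) bottom-up:
Fib(0) = 0
Fib(1) = 1
Fib(2) = Fib(1) + Fib(0) = 1 + 0 = 1
Fib(3) = Fib(2) + Fib(1) = 1 + 1 = 2
Fib(4) = Fib(3) + Fib(2) = 2 + 1 = 3
Fib(5) = Fib(4) + Fib(3) = 3 + 2 = 5
Fib(6) = Fib(5) + Fib(4) = 5 + 3 = 8
Fib(7) = Fib(6) + Fib(5) = 8 + 5 = 13
Fib(8) = Fib(7) + Fib(6) = 13 + 8 = 21
Fib(9) = Fib(8) + Fib(7) = 21 + 13 = 34
Fib(10) = Fib(9) + Fib(8) = 34 + 21 = 55
Fib(11) = Fib(10) + Fib(9) = 55 + 34 = 89
Fib(12) = Fib(11) + Fib(10) = 89 + 55 = 144
Fib(13) = Fib(12) + Fib(11) = 144 + 89 = 233

233


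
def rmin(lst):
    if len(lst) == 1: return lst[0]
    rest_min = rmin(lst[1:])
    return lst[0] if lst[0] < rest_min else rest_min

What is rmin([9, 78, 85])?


rmin([9, 78, 85]): compare 9 with rmin([78, 85])
rmin([78, 85]): compare 78 with rmin([85])
rmin([85]) = 85  (base case)
Compare 78 with 85 -> 78
Compare 9 with 78 -> 9

9
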